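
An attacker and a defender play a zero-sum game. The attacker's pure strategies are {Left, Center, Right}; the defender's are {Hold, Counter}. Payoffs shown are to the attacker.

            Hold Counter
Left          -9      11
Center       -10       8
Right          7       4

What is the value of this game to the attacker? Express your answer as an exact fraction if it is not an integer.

113/23

Row minima: Left → -9, Center → -10, Right → 4; maximin = 4.
Column maxima: Hold → 7, Counter → 11; minimax = 7.
4 ≠ 7, so there is no saddle point; optimal play is mixed.
Center is strictly dominated by Left, so the attacker never plays it.
On the remaining 2×2 (Left, Right vs Hold, Counter):
Let the attacker play Left with probability p. Expected payoff against Hold: (-9)p + 7(1−p) = −16p + 7; against Counter: 11p + 4(1−p) = 7p + 4.
Setting these equal: −16p + 7 = 7p + 4 ⇒ −23p = -3 ⇒ p = 3/23, and the value is (-16)·(3/23) + 7 = 113/23.
For the defender: with q = P(Hold), equating Left's and Right's payoffs gives −20q + 11 = 3q + 4 ⇒ q = 7/23.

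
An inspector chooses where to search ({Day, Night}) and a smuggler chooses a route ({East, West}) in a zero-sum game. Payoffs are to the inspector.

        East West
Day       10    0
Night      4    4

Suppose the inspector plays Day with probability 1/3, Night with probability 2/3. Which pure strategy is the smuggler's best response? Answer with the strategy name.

If the smuggler plays East, the inspector's expected payoff is (1/3)·10 + (2/3)·4 = 6.
If the smuggler plays West, the inspector's expected payoff is (1/3)·0 + (2/3)·4 = 8/3.
The smuggler minimizes the inspector's payoff; the smallest is 8/3, so the best response is West.

West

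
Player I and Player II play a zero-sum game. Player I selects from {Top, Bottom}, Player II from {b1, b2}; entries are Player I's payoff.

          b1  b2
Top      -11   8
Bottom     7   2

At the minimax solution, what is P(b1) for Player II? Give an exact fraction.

Row minima: Top → -11, Bottom → 2; maximin = 2.
Column maxima: b1 → 7, b2 → 8; minimax = 7.
2 ≠ 7, so there is no saddle point; optimal play is mixed.
Let Player I play Top with probability p. Expected payoff against b1: (-11)p + 7(1−p) = −18p + 7; against b2: 8p + 2(1−p) = 6p + 2.
Setting these equal: −18p + 7 = 6p + 2 ⇒ −24p = -5 ⇒ p = 5/24, and the value is (-18)·(5/24) + 7 = 13/4.
For Player II: with q = P(b1), equating Top's and Bottom's payoffs gives −19q + 8 = 5q + 2 ⇒ q = 1/4.

1/4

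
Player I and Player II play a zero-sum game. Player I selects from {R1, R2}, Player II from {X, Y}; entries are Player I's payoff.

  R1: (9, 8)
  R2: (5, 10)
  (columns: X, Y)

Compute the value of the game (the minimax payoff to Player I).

Row minima: R1 → 8, R2 → 5; maximin = 8.
Column maxima: X → 9, Y → 10; minimax = 9.
8 ≠ 9, so there is no saddle point; optimal play is mixed.
Let Player I play R1 with probability p. Expected payoff against X: 9p + 5(1−p) = 4p + 5; against Y: 8p + 10(1−p) = −2p + 10.
Setting these equal: 4p + 5 = −2p + 10 ⇒ 6p = 5 ⇒ p = 5/6, and the value is (4)·(5/6) + 5 = 25/3.
For Player II: with q = P(X), equating R1's and R2's payoffs gives q + 8 = −5q + 10 ⇒ q = 1/3.

25/3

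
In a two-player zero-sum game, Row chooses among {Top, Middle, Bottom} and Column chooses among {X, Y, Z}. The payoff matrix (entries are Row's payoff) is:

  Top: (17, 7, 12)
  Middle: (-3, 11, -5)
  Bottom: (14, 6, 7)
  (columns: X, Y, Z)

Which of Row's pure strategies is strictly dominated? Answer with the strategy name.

Bottom

Top gives a strictly higher payoff than Bottom against every column: 17 > 14, 7 > 6, 12 > 7.
So Bottom is strictly dominated and Row never plays it.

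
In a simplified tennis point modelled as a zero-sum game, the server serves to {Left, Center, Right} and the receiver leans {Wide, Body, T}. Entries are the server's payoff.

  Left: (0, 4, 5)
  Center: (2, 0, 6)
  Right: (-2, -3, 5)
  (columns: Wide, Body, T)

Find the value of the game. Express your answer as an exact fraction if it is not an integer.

Row minima: Left → 0, Center → 0, Right → -3; maximin = 0.
Column maxima: Wide → 2, Body → 4, T → 6; minimax = 2.
0 ≠ 2, so there is no saddle point; optimal play is mixed.
Right is strictly dominated by Center, so the server never plays it.
T is strictly dominated by Wide (it gives the server strictly more in every row), so the receiver never plays it.
On the remaining 2×2 (Left, Center vs Wide, Body):
Let the server play Left with probability p. Expected payoff against Wide: 0p + 2(1−p) = −2p + 2; against Body: 4p + 0(1−p) = 4p.
Setting these equal: −2p + 2 = 4p ⇒ −6p = -2 ⇒ p = 1/3, and the value is (-2)·(1/3) + 2 = 4/3.
For the receiver: with q = P(Wide), equating Left's and Center's payoffs gives −4q + 4 = 2q ⇒ q = 2/3.

4/3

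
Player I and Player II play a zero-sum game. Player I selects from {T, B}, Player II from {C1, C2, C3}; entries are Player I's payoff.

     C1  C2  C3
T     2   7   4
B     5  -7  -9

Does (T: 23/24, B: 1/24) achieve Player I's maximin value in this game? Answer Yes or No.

Against C1 this mix gives (23/24)·2 + (1/24)·5 = 17/8.
Against C2 this mix gives (23/24)·7 + (1/24)·(-7) = 77/12.
Against C3 this mix gives (23/24)·4 + (1/24)·(-9) = 83/24.
Player II will play C1, holding Player I to 17/8. Shifting weight toward the row that does better against C1 would raise this floor (the equalizing mix achieves 19/8 against both C1 and C3), so the proposed strategy is not optimal.

No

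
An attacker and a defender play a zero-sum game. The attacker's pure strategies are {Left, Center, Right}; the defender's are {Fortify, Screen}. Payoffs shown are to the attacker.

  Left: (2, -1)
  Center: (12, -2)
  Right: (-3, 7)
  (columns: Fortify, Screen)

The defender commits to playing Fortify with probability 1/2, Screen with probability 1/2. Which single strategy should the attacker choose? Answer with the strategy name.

Center

Expected payoff of Left: (1/2)·2 + (1/2)·(-1) = 1/2.
Expected payoff of Center: (1/2)·12 + (1/2)·(-2) = 5.
Expected payoff of Right: (1/2)·(-3) + (1/2)·7 = 2.
The largest is 5, so the attacker's best response is Center.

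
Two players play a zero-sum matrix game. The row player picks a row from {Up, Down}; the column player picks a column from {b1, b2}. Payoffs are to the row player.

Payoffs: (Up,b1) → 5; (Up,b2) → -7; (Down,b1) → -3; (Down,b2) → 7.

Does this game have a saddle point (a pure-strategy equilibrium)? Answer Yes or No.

No

Row minima: Up → -7, Down → -3; maximin = -3.
Column maxima: b1 → 5, b2 → 7; minimax = 5.
-3 ≠ 5, so no pure-strategy equilibrium exists.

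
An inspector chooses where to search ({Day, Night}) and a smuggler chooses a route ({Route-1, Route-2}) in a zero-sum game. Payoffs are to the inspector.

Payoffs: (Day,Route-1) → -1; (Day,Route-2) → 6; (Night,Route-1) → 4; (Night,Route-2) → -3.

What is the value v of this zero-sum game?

3/2

Row minima: Day → -1, Night → -3; maximin = -1.
Column maxima: Route-1 → 4, Route-2 → 6; minimax = 4.
-1 ≠ 4, so there is no saddle point; optimal play is mixed.
Let the inspector play Day with probability p. Expected payoff against Route-1: (-1)p + 4(1−p) = −5p + 4; against Route-2: 6p + (-3)(1−p) = 9p − 3.
Setting these equal: −5p + 4 = 9p − 3 ⇒ −14p = -7 ⇒ p = 1/2, and the value is (-5)·(1/2) + 4 = 3/2.
For the smuggler: with q = P(Route-1), equating Day's and Night's payoffs gives −7q + 6 = 7q − 3 ⇒ q = 9/14.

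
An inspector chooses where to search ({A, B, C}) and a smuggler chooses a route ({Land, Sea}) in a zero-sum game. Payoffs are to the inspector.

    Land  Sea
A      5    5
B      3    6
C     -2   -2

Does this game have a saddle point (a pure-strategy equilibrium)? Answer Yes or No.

Row minima: A → 5, B → 3, C → -2; maximin = 5.
Column maxima: Land → 5, Sea → 6; minimax = 5.
maximin = minimax = 5, so a saddle point exists.

Yes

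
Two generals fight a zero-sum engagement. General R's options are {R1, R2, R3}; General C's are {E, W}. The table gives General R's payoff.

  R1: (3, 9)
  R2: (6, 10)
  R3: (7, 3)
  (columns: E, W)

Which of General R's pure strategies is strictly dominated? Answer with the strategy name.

R2 gives a strictly higher payoff than R1 against every column: 6 > 3, 10 > 9.
So R1 is strictly dominated and General R never plays it.

R1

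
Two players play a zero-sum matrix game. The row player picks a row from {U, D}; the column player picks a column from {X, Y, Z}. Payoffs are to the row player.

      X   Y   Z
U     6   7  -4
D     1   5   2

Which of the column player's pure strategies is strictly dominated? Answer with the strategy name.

Y

X holds the row player's payoff strictly below Y in every row: 6 < 7, 1 < 5.
So Y is strictly dominated for the column player.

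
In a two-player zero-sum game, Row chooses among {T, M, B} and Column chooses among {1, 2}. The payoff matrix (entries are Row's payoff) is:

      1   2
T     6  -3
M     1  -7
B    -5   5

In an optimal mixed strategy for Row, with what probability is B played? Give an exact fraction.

Row minima: T → -3, M → -7, B → -5; maximin = -3.
Column maxima: 1 → 6, 2 → 5; minimax = 5.
-3 ≠ 5, so there is no saddle point; optimal play is mixed.
M is strictly dominated by T, so Row never plays it.
On the remaining 2×2 (T, B vs 1, 2):
Let Row play T with probability p. Expected payoff against 1: 6p + (-5)(1−p) = 11p − 5; against 2: (-3)p + 5(1−p) = −8p + 5.
Setting these equal: 11p − 5 = −8p + 5 ⇒ 19p = 10 ⇒ p = 10/19, and the value is (11)·(10/19) − 5 = 15/19.
For Column: with q = P(1), equating T's and B's payoffs gives 9q − 3 = −10q + 5 ⇒ q = 8/19.

9/19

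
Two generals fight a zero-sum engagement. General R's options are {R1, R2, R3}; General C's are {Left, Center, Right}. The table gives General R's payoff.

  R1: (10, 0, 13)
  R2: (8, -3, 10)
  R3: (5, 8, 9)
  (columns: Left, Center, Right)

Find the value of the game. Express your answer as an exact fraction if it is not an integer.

80/13

Row minima: R1 → 0, R2 → -3, R3 → 5; maximin = 5.
Column maxima: Left → 10, Center → 8, Right → 13; minimax = 8.
5 ≠ 8, so there is no saddle point; optimal play is mixed.
R2 is strictly dominated by R1, so General R never plays it.
Right is strictly dominated by Left (it gives General R strictly more in every row), so General C never plays it.
On the remaining 2×2 (R1, R3 vs Left, Center):
Let General R play R1 with probability p. Expected payoff against Left: 10p + 5(1−p) = 5p + 5; against Center: 0p + 8(1−p) = −8p + 8.
Setting these equal: 5p + 5 = −8p + 8 ⇒ 13p = 3 ⇒ p = 3/13, and the value is (5)·(3/13) + 5 = 80/13.
For General C: with q = P(Left), equating R1's and R3's payoffs gives 10q = −3q + 8 ⇒ q = 8/13.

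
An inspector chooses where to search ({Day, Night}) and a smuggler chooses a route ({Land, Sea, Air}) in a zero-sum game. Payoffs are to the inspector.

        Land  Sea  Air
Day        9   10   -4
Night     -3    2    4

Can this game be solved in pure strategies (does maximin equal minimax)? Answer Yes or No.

Row minima: Day → -4, Night → -3; maximin = -3.
Column maxima: Land → 9, Sea → 10, Air → 4; minimax = 4.
-3 ≠ 4, so no pure-strategy equilibrium exists.

No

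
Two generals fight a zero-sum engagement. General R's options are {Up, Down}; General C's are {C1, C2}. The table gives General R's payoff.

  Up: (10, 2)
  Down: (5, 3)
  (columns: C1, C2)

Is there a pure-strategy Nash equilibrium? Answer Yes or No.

Row minima: Up → 2, Down → 3; maximin = 3.
Column maxima: C1 → 10, C2 → 3; minimax = 3.
maximin = minimax = 3, so a saddle point exists.

Yes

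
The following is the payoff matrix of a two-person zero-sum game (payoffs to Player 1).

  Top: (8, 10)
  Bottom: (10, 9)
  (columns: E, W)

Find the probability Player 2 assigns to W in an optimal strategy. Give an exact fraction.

Row minima: Top → 8, Bottom → 9; maximin = 9.
Column maxima: E → 10, W → 10; minimax = 10.
9 ≠ 10, so there is no saddle point; optimal play is mixed.
Let Player 1 play Top with probability p. Expected payoff against E: 8p + 10(1−p) = −2p + 10; against W: 10p + 9(1−p) = p + 9.
Setting these equal: −2p + 10 = p + 9 ⇒ −3p = -1 ⇒ p = 1/3, and the value is (-2)·(1/3) + 10 = 28/3.
For Player 2: with q = P(E), equating Top's and Bottom's payoffs gives −2q + 10 = q + 9 ⇒ q = 1/3.

2/3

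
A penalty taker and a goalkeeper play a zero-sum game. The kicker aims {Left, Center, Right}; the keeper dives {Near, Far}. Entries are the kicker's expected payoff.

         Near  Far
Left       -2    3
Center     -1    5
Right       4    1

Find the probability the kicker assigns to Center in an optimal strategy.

1/3

Row minima: Left → -2, Center → -1, Right → 1; maximin = 1.
Column maxima: Near → 4, Far → 5; minimax = 4.
1 ≠ 4, so there is no saddle point; optimal play is mixed.
Left is strictly dominated by Center, so the kicker never plays it.
On the remaining 2×2 (Center, Right vs Near, Far):
Let the kicker play Center with probability p. Expected payoff against Near: (-1)p + 4(1−p) = −5p + 4; against Far: 5p + 1(1−p) = 4p + 1.
Setting these equal: −5p + 4 = 4p + 1 ⇒ −9p = -3 ⇒ p = 1/3, and the value is (-5)·(1/3) + 4 = 7/3.
For the keeper: with q = P(Near), equating Center's and Right's payoffs gives −6q + 5 = 3q + 1 ⇒ q = 4/9.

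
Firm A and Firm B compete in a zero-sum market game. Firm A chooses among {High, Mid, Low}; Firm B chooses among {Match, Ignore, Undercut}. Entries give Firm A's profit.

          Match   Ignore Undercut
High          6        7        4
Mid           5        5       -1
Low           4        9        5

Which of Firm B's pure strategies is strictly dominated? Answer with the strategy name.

Undercut holds Firm A's payoff strictly below Ignore in every row: 4 < 7, -1 < 5, 5 < 9.
So Ignore is strictly dominated for Firm B.

Ignore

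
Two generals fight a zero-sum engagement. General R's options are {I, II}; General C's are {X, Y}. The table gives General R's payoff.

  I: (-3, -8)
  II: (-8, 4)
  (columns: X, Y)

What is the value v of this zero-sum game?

-76/17

Row minima: I → -8, II → -8; maximin = -8.
Column maxima: X → -3, Y → 4; minimax = -3.
-8 ≠ -3, so there is no saddle point; optimal play is mixed.
Let General R play I with probability p. Expected payoff against X: (-3)p + (-8)(1−p) = 5p − 8; against Y: (-8)p + 4(1−p) = −12p + 4.
Setting these equal: 5p − 8 = −12p + 4 ⇒ 17p = 12 ⇒ p = 12/17, and the value is (5)·(12/17) − 8 = -76/17.
For General C: with q = P(X), equating I's and II's payoffs gives 5q − 8 = −12q + 4 ⇒ q = 12/17.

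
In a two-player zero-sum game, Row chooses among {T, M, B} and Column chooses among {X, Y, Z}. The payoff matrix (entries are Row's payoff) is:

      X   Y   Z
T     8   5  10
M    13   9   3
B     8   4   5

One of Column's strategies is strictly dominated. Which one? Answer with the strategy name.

Y holds Row's payoff strictly below X in every row: 5 < 8, 9 < 13, 4 < 8.
So X is strictly dominated for Column.

X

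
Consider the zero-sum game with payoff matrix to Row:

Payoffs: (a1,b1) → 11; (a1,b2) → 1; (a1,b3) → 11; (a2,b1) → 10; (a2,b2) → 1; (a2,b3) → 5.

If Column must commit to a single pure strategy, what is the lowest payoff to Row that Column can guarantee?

1

Column maxima: b1 → 11, b2 → 1, b3 → 11.
The smallest of these is 1.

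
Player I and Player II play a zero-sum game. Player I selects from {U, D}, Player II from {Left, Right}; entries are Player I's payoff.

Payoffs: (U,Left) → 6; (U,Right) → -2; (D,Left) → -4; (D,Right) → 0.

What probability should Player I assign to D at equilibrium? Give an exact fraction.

Row minima: U → -2, D → -4; maximin = -2.
Column maxima: Left → 6, Right → 0; minimax = 0.
-2 ≠ 0, so there is no saddle point; optimal play is mixed.
Let Player I play U with probability p. Expected payoff against Left: 6p + (-4)(1−p) = 10p − 4; against Right: (-2)p + 0(1−p) = −2p.
Setting these equal: 10p − 4 = −2p ⇒ 12p = 4 ⇒ p = 1/3, and the value is (10)·(1/3) − 4 = -2/3.
For Player II: with q = P(Left), equating U's and D's payoffs gives 8q − 2 = −4q ⇒ q = 1/6.

2/3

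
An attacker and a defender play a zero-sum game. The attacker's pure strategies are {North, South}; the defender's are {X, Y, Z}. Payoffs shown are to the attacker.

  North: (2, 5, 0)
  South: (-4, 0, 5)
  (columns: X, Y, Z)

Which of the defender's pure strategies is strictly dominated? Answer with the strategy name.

X holds the attacker's payoff strictly below Y in every row: 2 < 5, -4 < 0.
So Y is strictly dominated for the defender.

Y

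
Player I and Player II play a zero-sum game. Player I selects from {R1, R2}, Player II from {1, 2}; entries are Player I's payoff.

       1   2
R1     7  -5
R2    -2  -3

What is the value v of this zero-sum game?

-3

Row minima: R1 → -5, R2 → -3; maximin = -3.
Column maxima: 1 → 7, 2 → -3; minimax = -3.
Since maximin = minimax = -3, there is a saddle point and the value is -3.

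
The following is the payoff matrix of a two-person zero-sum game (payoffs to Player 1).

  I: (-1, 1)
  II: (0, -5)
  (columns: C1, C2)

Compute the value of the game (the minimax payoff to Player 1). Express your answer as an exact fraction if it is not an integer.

-5/7

Row minima: I → -1, II → -5; maximin = -1.
Column maxima: C1 → 0, C2 → 1; minimax = 0.
-1 ≠ 0, so there is no saddle point; optimal play is mixed.
Let Player 1 play I with probability p. Expected payoff against C1: (-1)p + 0(1−p) = −p; against C2: 1p + (-5)(1−p) = 6p − 5.
Setting these equal: −p = 6p − 5 ⇒ −7p = -5 ⇒ p = 5/7, and the value is (-1)·(5/7) = -5/7.
For Player 2: with q = P(C1), equating I's and II's payoffs gives −2q + 1 = 5q − 5 ⇒ q = 6/7.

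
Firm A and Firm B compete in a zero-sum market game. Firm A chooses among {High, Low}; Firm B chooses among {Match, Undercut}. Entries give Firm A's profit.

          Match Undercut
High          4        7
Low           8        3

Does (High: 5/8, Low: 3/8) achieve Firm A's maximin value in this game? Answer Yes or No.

Against Match this mix gives (5/8)·4 + (3/8)·8 = 11/2.
Against Undercut this mix gives (5/8)·7 + (3/8)·3 = 11/2.
All of Firm B's active replies (Match, Undercut) yield 11/2, and no column does worse for Firm A. The mix makes Firm B indifferent and guarantees 11/2, so it is optimal.

Yes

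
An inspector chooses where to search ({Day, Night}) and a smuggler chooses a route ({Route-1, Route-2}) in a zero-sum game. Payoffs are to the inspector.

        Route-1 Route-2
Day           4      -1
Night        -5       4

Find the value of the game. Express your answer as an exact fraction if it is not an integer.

11/14

Row minima: Day → -1, Night → -5; maximin = -1.
Column maxima: Route-1 → 4, Route-2 → 4; minimax = 4.
-1 ≠ 4, so there is no saddle point; optimal play is mixed.
Let the inspector play Day with probability p. Expected payoff against Route-1: 4p + (-5)(1−p) = 9p − 5; against Route-2: (-1)p + 4(1−p) = −5p + 4.
Setting these equal: 9p − 5 = −5p + 4 ⇒ 14p = 9 ⇒ p = 9/14, and the value is (9)·(9/14) − 5 = 11/14.
For the smuggler: with q = P(Route-1), equating Day's and Night's payoffs gives 5q − 1 = −9q + 4 ⇒ q = 5/14.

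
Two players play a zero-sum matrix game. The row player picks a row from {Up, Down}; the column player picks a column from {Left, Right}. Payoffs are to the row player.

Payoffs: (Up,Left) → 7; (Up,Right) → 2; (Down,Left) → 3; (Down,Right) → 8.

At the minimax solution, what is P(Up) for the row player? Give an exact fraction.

Row minima: Up → 2, Down → 3; maximin = 3.
Column maxima: Left → 7, Right → 8; minimax = 7.
3 ≠ 7, so there is no saddle point; optimal play is mixed.
Let the row player play Up with probability p. Expected payoff against Left: 7p + 3(1−p) = 4p + 3; against Right: 2p + 8(1−p) = −6p + 8.
Setting these equal: 4p + 3 = −6p + 8 ⇒ 10p = 5 ⇒ p = 1/2, and the value is (4)·(1/2) + 3 = 5.
For the column player: with q = P(Left), equating Up's and Down's payoffs gives 5q + 2 = −5q + 8 ⇒ q = 3/5.

1/2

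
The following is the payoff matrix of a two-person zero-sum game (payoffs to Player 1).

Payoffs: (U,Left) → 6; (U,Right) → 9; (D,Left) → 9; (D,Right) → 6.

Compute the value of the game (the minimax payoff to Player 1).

15/2

Row minima: U → 6, D → 6; maximin = 6.
Column maxima: Left → 9, Right → 9; minimax = 9.
6 ≠ 9, so there is no saddle point; optimal play is mixed.
Let Player 1 play U with probability p. Expected payoff against Left: 6p + 9(1−p) = −3p + 9; against Right: 9p + 6(1−p) = 3p + 6.
Setting these equal: −3p + 9 = 3p + 6 ⇒ −6p = -3 ⇒ p = 1/2, and the value is (-3)·(1/2) + 9 = 15/2.
For Player 2: with q = P(Left), equating U's and D's payoffs gives −3q + 9 = 3q + 6 ⇒ q = 1/2.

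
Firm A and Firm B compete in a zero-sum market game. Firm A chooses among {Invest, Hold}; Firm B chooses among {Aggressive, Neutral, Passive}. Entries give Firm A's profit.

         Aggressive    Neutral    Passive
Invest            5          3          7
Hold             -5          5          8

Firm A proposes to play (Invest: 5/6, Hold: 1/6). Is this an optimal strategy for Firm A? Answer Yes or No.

Yes

Against Aggressive this mix gives (5/6)·5 + (1/6)·(-5) = 10/3.
Against Neutral this mix gives (5/6)·3 + (1/6)·5 = 10/3.
Against Passive this mix gives (5/6)·7 + (1/6)·8 = 43/6.
All of Firm B's active replies (Aggressive, Neutral) yield 10/3, and no column does worse for Firm A. The mix makes Firm B indifferent and guarantees 10/3, so it is optimal.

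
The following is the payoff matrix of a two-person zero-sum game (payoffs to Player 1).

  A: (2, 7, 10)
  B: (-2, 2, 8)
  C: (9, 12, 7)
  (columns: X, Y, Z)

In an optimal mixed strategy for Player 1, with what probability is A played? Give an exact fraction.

Row minima: A → 2, B → -2, C → 7; maximin = 7.
Column maxima: X → 9, Y → 12, Z → 10; minimax = 9.
7 ≠ 9, so there is no saddle point; optimal play is mixed.
B is strictly dominated by A, so Player 1 never plays it.
Y is strictly dominated by X (it gives Player 1 strictly more in every row), so Player 2 never plays it.
On the remaining 2×2 (A, C vs X, Z):
Let Player 1 play A with probability p. Expected payoff against X: 2p + 9(1−p) = −7p + 9; against Z: 10p + 7(1−p) = 3p + 7.
Setting these equal: −7p + 9 = 3p + 7 ⇒ −10p = -2 ⇒ p = 1/5, and the value is (-7)·(1/5) + 9 = 38/5.
For Player 2: with q = P(X), equating A's and C's payoffs gives −8q + 10 = 2q + 7 ⇒ q = 3/10.

1/5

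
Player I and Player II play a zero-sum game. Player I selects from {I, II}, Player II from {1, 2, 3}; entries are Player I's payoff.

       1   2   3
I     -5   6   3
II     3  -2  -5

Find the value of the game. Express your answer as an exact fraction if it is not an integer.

Row minima: I → -5, II → -5; maximin = -5.
Column maxima: 1 → 3, 2 → 6, 3 → 3; minimax = 3.
-5 ≠ 3, so there is no saddle point; optimal play is mixed.
2 is strictly dominated by 3 (it gives Player I strictly more in every row), so Player II never plays it.
On the remaining 2×2 (I, II vs 1, 3):
Let Player I play I with probability p. Expected payoff against 1: (-5)p + 3(1−p) = −8p + 3; against 3: 3p + (-5)(1−p) = 8p − 5.
Setting these equal: −8p + 3 = 8p − 5 ⇒ −16p = -8 ⇒ p = 1/2, and the value is (-8)·(1/2) + 3 = -1.
For Player II: with q = P(1), equating I's and II's payoffs gives −8q + 3 = 8q − 5 ⇒ q = 1/2.

-1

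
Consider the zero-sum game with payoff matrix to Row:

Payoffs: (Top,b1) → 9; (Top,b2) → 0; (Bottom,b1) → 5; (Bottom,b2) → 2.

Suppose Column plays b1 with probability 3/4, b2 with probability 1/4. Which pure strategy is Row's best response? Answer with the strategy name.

Top

Expected payoff of Top: (3/4)·9 + (1/4)·0 = 27/4.
Expected payoff of Bottom: (3/4)·5 + (1/4)·2 = 17/4.
The largest is 27/4, so Row's best response is Top.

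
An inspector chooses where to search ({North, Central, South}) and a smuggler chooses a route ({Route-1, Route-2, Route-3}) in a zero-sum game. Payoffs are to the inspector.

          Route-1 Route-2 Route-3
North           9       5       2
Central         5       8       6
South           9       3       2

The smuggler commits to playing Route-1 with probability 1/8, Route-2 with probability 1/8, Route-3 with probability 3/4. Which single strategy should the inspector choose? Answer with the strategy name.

Expected payoff of North: (1/8)·9 + (1/8)·5 + (3/4)·2 = 13/4.
Expected payoff of Central: (1/8)·5 + (1/8)·8 + (3/4)·6 = 49/8.
Expected payoff of South: (1/8)·9 + (1/8)·3 + (3/4)·2 = 3.
The largest is 49/8, so the inspector's best response is Central.

Central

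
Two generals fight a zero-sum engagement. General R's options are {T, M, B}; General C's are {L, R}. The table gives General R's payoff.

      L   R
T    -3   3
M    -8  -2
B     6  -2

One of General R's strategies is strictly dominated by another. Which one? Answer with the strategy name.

T gives a strictly higher payoff than M against every column: -3 > -8, 3 > -2.
So M is strictly dominated and General R never plays it.

M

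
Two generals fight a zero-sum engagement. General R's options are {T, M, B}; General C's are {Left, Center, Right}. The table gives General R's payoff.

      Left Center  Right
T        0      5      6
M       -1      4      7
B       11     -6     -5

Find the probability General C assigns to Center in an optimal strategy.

1/2

Row minima: T → 0, M → -1, B → -6; maximin = 0.
Column maxima: Left → 11, Center → 5, Right → 7; minimax = 5.
0 ≠ 5, so there is no saddle point; optimal play is mixed.
Right is strictly dominated by Center (it gives General R strictly more in every row), so General C never plays it.
With Right eliminated, M is strictly dominated by T (T gives General R strictly more in every remaining column), so General R never plays it.
On the remaining 2×2 (T, B vs Left, Center):
Let General R play T with probability p. Expected payoff against Left: 0p + 11(1−p) = −11p + 11; against Center: 5p + (-6)(1−p) = 11p − 6.
Setting these equal: −11p + 11 = 11p − 6 ⇒ −22p = -17 ⇒ p = 17/22, and the value is (-11)·(17/22) + 11 = 5/2.
For General C: with q = P(Left), equating T's and B's payoffs gives −5q + 5 = 17q − 6 ⇒ q = 1/2.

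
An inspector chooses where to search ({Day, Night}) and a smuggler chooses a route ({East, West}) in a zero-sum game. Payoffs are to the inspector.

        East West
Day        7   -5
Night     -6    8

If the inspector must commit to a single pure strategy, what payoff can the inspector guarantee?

Row minima: Day → -5, Night → -6.
The best of these is -5.

-5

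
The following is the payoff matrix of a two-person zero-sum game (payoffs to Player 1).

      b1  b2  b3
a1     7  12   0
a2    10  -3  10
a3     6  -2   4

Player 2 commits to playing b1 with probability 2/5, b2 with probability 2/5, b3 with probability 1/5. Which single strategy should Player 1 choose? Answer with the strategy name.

Expected payoff of a1: (2/5)·7 + (2/5)·12 + (1/5)·0 = 38/5.
Expected payoff of a2: (2/5)·10 + (2/5)·(-3) + (1/5)·10 = 24/5.
Expected payoff of a3: (2/5)·6 + (2/5)·(-2) + (1/5)·4 = 12/5.
The largest is 38/5, so Player 1's best response is a1.

a1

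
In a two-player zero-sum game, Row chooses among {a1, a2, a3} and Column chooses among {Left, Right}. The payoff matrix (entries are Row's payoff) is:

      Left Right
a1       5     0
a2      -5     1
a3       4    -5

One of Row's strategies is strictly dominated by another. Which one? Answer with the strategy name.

a1 gives a strictly higher payoff than a3 against every column: 5 > 4, 0 > -5.
So a3 is strictly dominated and Row never plays it.

a3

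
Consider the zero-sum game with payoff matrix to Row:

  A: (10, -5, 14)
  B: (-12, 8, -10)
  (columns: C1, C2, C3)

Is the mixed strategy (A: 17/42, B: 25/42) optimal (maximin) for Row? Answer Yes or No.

No

Against C1 this mix gives (17/42)·10 + (25/42)·(-12) = -65/21.
Against C2 this mix gives (17/42)·(-5) + (25/42)·8 = 115/42.
Against C3 this mix gives (17/42)·14 + (25/42)·(-10) = -2/7.
Column will play C1, holding Row to -65/21. Shifting weight toward the row that does better against C1 would raise this floor (the equalizing mix achieves 4/7 against both C1 and C2), so the proposed strategy is not optimal.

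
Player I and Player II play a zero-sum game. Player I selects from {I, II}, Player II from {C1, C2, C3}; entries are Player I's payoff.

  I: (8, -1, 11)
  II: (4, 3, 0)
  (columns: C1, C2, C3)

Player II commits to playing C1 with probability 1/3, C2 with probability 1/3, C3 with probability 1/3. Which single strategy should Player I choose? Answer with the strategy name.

Expected payoff of I: (1/3)·8 + (1/3)·(-1) + (1/3)·11 = 6.
Expected payoff of II: (1/3)·4 + (1/3)·3 + (1/3)·0 = 7/3.
The largest is 6, so Player I's best response is I.

I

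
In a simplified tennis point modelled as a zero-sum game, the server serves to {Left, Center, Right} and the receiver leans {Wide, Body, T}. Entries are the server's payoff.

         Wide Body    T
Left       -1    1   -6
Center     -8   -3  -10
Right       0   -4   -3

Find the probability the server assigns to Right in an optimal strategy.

7/8

Row minima: Left → -6, Center → -10, Right → -4; maximin = -4.
Column maxima: Wide → 0, Body → 1, T → -3; minimax = -3.
-4 ≠ -3, so there is no saddle point; optimal play is mixed.
Center is strictly dominated by Left, so the server never plays it.
Wide is strictly dominated by T (it gives the server strictly more in every row), so the receiver never plays it.
On the remaining 2×2 (Left, Right vs Body, T):
Let the server play Left with probability p. Expected payoff against Body: 1p + (-4)(1−p) = 5p − 4; against T: (-6)p + (-3)(1−p) = −3p − 3.
Setting these equal: 5p − 4 = −3p − 3 ⇒ 8p = 1 ⇒ p = 1/8, and the value is (5)·(1/8) − 4 = -27/8.
For the receiver: with q = P(Body), equating Left's and Right's payoffs gives 7q − 6 = −q − 3 ⇒ q = 3/8.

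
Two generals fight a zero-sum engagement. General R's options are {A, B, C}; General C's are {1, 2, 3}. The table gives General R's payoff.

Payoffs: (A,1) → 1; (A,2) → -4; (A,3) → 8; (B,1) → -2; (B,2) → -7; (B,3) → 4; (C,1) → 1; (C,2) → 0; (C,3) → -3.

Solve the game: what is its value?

Row minima: A → -4, B → -7, C → -3; maximin = -3.
Column maxima: 1 → 1, 2 → 0, 3 → 8; minimax = 0.
-3 ≠ 0, so there is no saddle point; optimal play is mixed.
B is strictly dominated by A, so General R never plays it.
1 is strictly dominated by 2 (it gives General R strictly more in every row), so General C never plays it.
On the remaining 2×2 (A, C vs 2, 3):
Let General R play A with probability p. Expected payoff against 2: (-4)p + 0(1−p) = −4p; against 3: 8p + (-3)(1−p) = 11p − 3.
Setting these equal: −4p = 11p − 3 ⇒ −15p = -3 ⇒ p = 1/5, and the value is (-4)·(1/5) = -4/5.
For General C: with q = P(2), equating A's and C's payoffs gives −12q + 8 = 3q − 3 ⇒ q = 11/15.

-4/5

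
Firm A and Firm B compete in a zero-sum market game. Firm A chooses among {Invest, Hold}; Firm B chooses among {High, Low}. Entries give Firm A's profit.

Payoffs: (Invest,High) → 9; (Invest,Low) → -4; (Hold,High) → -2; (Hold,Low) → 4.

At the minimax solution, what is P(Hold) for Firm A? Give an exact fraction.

13/19

Row minima: Invest → -4, Hold → -2; maximin = -2.
Column maxima: High → 9, Low → 4; minimax = 4.
-2 ≠ 4, so there is no saddle point; optimal play is mixed.
Let Firm A play Invest with probability p. Expected payoff against High: 9p + (-2)(1−p) = 11p − 2; against Low: (-4)p + 4(1−p) = −8p + 4.
Setting these equal: 11p − 2 = −8p + 4 ⇒ 19p = 6 ⇒ p = 6/19, and the value is (11)·(6/19) − 2 = 28/19.
For Firm B: with q = P(High), equating Invest's and Hold's payoffs gives 13q − 4 = −6q + 4 ⇒ q = 8/19.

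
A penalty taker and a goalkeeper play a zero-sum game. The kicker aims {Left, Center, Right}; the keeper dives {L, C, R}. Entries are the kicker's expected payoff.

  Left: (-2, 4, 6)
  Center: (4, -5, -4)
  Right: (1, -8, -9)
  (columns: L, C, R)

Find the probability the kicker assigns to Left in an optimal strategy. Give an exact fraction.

3/5

Row minima: Left → -2, Center → -5, Right → -9; maximin = -2.
Column maxima: L → 4, C → 4, R → 6; minimax = 4.
-2 ≠ 4, so there is no saddle point; optimal play is mixed.
Right is strictly dominated by Center, so the kicker never plays it.
With Right eliminated, R is strictly dominated by C (it gives the kicker strictly more in every remaining row), so the keeper never plays it.
On the remaining 2×2 (Left, Center vs L, C):
Let the kicker play Left with probability p. Expected payoff against L: (-2)p + 4(1−p) = −6p + 4; against C: 4p + (-5)(1−p) = 9p − 5.
Setting these equal: −6p + 4 = 9p − 5 ⇒ −15p = -9 ⇒ p = 3/5, and the value is (-6)·(3/5) + 4 = 2/5.
For the keeper: with q = P(L), equating Left's and Center's payoffs gives −6q + 4 = 9q − 5 ⇒ q = 3/5.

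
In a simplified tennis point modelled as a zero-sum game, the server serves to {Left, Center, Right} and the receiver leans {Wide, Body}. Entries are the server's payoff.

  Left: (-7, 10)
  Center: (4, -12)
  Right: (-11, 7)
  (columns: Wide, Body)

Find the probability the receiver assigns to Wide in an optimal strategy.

Row minima: Left → -7, Center → -12, Right → -11; maximin = -7.
Column maxima: Wide → 4, Body → 10; minimax = 4.
-7 ≠ 4, so there is no saddle point; optimal play is mixed.
Right is strictly dominated by Left, so the server never plays it.
On the remaining 2×2 (Left, Center vs Wide, Body):
Let the server play Left with probability p. Expected payoff against Wide: (-7)p + 4(1−p) = −11p + 4; against Body: 10p + (-12)(1−p) = 22p − 12.
Setting these equal: −11p + 4 = 22p − 12 ⇒ −33p = -16 ⇒ p = 16/33, and the value is (-11)·(16/33) + 4 = -4/3.
For the receiver: with q = P(Wide), equating Left's and Center's payoffs gives −17q + 10 = 16q − 12 ⇒ q = 2/3.

2/3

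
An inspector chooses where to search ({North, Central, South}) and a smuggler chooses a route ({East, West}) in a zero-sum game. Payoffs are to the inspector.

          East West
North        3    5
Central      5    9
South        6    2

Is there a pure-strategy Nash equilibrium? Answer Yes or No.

Row minima: North → 3, Central → 5, South → 2; maximin = 5.
Column maxima: East → 6, West → 9; minimax = 6.
5 ≠ 6, so no pure-strategy equilibrium exists.

No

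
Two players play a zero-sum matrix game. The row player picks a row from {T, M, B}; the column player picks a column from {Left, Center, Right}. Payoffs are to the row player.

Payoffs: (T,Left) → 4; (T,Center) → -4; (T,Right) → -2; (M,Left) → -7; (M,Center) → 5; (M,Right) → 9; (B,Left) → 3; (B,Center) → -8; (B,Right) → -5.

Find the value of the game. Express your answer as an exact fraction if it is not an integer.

Row minima: T → -4, M → -7, B → -8; maximin = -4.
Column maxima: Left → 4, Center → 5, Right → 9; minimax = 4.
-4 ≠ 4, so there is no saddle point; optimal play is mixed.
B is strictly dominated by T, so the row player never plays it.
Right is strictly dominated by Center (it gives the row player strictly more in every row), so the column player never plays it.
On the remaining 2×2 (T, M vs Left, Center):
Let the row player play T with probability p. Expected payoff against Left: 4p + (-7)(1−p) = 11p − 7; against Center: (-4)p + 5(1−p) = −9p + 5.
Setting these equal: 11p − 7 = −9p + 5 ⇒ 20p = 12 ⇒ p = 3/5, and the value is (11)·(3/5) − 7 = -2/5.
For the column player: with q = P(Left), equating T's and M's payoffs gives 8q − 4 = −12q + 5 ⇒ q = 9/20.

-2/5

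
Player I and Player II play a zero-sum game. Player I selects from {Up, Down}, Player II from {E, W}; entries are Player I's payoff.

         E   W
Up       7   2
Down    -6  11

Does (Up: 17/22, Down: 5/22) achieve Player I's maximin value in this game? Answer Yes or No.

Against E this mix gives (17/22)·7 + (5/22)·(-6) = 89/22.
Against W this mix gives (17/22)·2 + (5/22)·11 = 89/22.
All of Player II's active replies (E, W) yield 89/22, and no column does worse for Player I. The mix makes Player II indifferent and guarantees 89/22, so it is optimal.

Yes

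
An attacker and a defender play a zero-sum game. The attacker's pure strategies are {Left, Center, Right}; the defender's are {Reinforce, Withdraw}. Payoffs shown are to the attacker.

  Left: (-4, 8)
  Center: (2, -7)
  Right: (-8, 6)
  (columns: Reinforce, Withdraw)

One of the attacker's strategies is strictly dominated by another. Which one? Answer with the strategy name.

Right

Left gives a strictly higher payoff than Right against every column: -4 > -8, 8 > 6.
So Right is strictly dominated and the attacker never plays it.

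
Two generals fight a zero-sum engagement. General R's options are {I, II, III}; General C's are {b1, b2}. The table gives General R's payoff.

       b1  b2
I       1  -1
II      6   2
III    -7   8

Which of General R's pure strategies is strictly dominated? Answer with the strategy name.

I

II gives a strictly higher payoff than I against every column: 6 > 1, 2 > -1.
So I is strictly dominated and General R never plays it.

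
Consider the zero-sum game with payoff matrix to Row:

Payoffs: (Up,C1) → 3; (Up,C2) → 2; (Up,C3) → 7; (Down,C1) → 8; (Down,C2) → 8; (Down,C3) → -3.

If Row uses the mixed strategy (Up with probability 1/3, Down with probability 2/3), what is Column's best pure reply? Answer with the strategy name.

If Column plays C1, Row's expected payoff is (1/3)·3 + (2/3)·8 = 19/3.
If Column plays C2, Row's expected payoff is (1/3)·2 + (2/3)·8 = 6.
If Column plays C3, Row's expected payoff is (1/3)·7 + (2/3)·(-3) = 1/3.
Column minimizes Row's payoff; the smallest is 1/3, so the best response is C3.

C3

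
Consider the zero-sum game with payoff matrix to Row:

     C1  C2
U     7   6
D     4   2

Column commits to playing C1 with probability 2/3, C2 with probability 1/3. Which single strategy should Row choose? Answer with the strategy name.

Expected payoff of U: (2/3)·7 + (1/3)·6 = 20/3.
Expected payoff of D: (2/3)·4 + (1/3)·2 = 10/3.
The largest is 20/3, so Row's best response is U.

U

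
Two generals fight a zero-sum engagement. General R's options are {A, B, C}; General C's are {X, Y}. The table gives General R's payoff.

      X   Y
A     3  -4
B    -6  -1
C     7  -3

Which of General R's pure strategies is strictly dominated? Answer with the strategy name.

C gives a strictly higher payoff than A against every column: 7 > 3, -3 > -4.
So A is strictly dominated and General R never plays it.

A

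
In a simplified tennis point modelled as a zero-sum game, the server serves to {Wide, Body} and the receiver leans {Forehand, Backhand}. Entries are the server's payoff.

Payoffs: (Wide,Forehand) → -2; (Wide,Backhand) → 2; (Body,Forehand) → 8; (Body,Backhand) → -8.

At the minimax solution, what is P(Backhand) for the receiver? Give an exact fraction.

1/2

Row minima: Wide → -2, Body → -8; maximin = -2.
Column maxima: Forehand → 8, Backhand → 2; minimax = 2.
-2 ≠ 2, so there is no saddle point; optimal play is mixed.
Let the server play Wide with probability p. Expected payoff against Forehand: (-2)p + 8(1−p) = −10p + 8; against Backhand: 2p + (-8)(1−p) = 10p − 8.
Setting these equal: −10p + 8 = 10p − 8 ⇒ −20p = -16 ⇒ p = 4/5, and the value is (-10)·(4/5) + 8 = 0.
For the receiver: with q = P(Forehand), equating Wide's and Body's payoffs gives −4q + 2 = 16q − 8 ⇒ q = 1/2.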